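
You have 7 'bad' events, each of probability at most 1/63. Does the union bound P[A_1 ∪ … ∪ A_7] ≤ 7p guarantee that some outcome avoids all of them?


Union bound: P[∪_{i=1}^{7} A_i] ≤ Σ_i P[A_i] ≤ 7·p = 7·(1/63) = 1/9.
Numerically: 1/9 ≈ 0.1111.
Is 1/9 < 1? YES.
Since P[∪ A_i] ≤ 1/9 < 1, the complement has P[∩ A_i^c] ≥ 1 − 1/9 = 8/9 > 0, so some outcome avoids every A_i.

7·p = 1/9 ≈ 0.1111; existence CERTIFIED by the union bound.


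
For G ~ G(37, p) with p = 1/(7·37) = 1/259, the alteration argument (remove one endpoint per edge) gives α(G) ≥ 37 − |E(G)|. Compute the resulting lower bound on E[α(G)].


E[|E(G)|] = C(37, 2)·p = 666 · (1/259) = 18/7.
E[α(G)] ≥ n − E[|E(G)|] = 37 − 18/7 = 241/7.
Numerically: ≈ 34.4286.
(This is only a lower bound; the true E[α(G)] may be larger.)

E[α(G)] ≥ 241/7 ≈ 34.4286.


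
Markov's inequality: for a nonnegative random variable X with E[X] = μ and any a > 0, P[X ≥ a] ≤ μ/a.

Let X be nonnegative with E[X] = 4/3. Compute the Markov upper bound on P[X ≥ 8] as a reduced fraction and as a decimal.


μ = E[X] = 4/3, a = 8.
Markov: P[X ≥ 8] ≤ μ/a = (4/3)/8 = 1/6.
Numerically: ≈ 0.166667.
(Since a = 8 > μ = 1.333333, the bound 1/6 is < 1 and informative.)

P[X ≥ 8] ≤ 1/6 ≈ 0.166667.


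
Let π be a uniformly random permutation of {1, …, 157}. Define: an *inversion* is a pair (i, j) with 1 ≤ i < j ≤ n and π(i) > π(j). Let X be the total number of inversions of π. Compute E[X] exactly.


Write X = Σ X_I over the C(157, 2) = 12246 pairs i < j, with X_I the indicator of one inversion.
There are 12246 indicators.
For each fixed pair i < j, the values π(i) and π(j) are two distinct elements of {1, …, 157} in uniformly random order; by symmetry P[π(i) > π(j)] = 1/2.
By linearity: E[X] = 12246 · (1/2) = C(157, 2) · (1/2) = 12246/2 = 6123 ≈ 6123.00000.

E[X] = 6123 = 6123.00000.


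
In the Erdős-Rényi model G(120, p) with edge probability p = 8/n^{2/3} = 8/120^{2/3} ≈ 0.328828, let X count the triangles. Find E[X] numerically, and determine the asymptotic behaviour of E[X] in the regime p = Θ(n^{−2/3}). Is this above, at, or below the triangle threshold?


Number of potential triangles: C(120, 3) = 280840.
Each occurs with probability p³ ≈ (0.328828)³ ≈ 3.55555556e-02.
By linearity: E[X] = C(120, 3)·p³ ≈ 280840 · 3.55555556e-02 ≈ 9985.422222.
Since α = 2/3 < 1, p = c/n^{2/3} ≫ 1/n is above the triangle threshold p ~ 1/n. Asymptotically E[X] ~ (c³/6)·n^{3(1−α)} = (8³/6)·n^{1} → ∞; triangles are abundant w.h.p.

E[X] ≈ 9985.422222; in regime p = Θ(1/n^{2/3}) E[X] diverges (above the triangle threshold p ~ 1/n).


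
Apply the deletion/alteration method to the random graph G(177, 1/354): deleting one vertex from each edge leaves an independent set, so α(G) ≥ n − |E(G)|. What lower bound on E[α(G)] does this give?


E[|E(G)|] = C(177, 2)·p = 15576 · (1/354) = 44.
E[α(G)] ≥ n − E[|E(G)|] = 177 − 44 = 133.
Numerically: ≈ 133.00000.
(This is only a lower bound; the true E[α(G)] may be larger.)

E[α(G)] ≥ 133 ≈ 133.00000.


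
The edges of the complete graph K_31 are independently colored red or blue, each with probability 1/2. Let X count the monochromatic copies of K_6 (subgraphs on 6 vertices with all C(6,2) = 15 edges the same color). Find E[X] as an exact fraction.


Let X = Σ_S X_S over the C(31, 6) = 736281 subsets S of size 6, where X_S = 1 if the K_6 on S is monochromatic.
For a fixed S, the K_6 on S has C(6, 2) = 15 edges. P[all 15 edges red] = (1/2)^15, and likewise for blue, so P[monochromatic] = 2·(1/2)^15 = 2^{1 − 15} = 1/16384.
By linearity of expectation: E[X] = C(31, 6) · 2^{1 − 15} = 736281 · 1/16384 = 736281/16384.
Numerically: E[X] ≈ 44.939.

E[X] = C(31,6)·2^(1−C(6,2)) = 736281/16384 ≈ 44.939.


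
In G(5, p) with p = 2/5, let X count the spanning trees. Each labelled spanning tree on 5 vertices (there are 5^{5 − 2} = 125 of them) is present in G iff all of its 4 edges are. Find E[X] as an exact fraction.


K_5 has 5^{5 − 2} = 125 labelled spanning trees.
For each such spanning tree H, let X_H = 1 if all 4 edges of H are present in G. Then P[X_H = 1] = p^{4} = (2/5)^{4} = 16/625.
By linearity: E[X] = Σ_H E[X_H] = 125 · p^{4} = 125 · 16/625 = 16/5.
Numerically: E[X] ≈ 3.2.

E[X] = 125 · (2/5)^{4} = 16/5 ≈ 3.2.


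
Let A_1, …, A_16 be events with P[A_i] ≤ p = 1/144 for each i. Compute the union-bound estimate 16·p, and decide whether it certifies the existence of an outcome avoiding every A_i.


Union bound: P[∪_{i=1}^{16} A_i] ≤ Σ_i P[A_i] ≤ 16·p = 16·(1/144) = 1/9.
Numerically: 1/9 ≈ 0.111.
Is 1/9 < 1? YES.
Since P[∪ A_i] ≤ 1/9 < 1, the complement has P[∩ A_i^c] ≥ 1 − 1/9 = 8/9 > 0, so some outcome avoids every A_i.

16·p = 1/9 ≈ 0.111; existence CERTIFIED by the union bound.


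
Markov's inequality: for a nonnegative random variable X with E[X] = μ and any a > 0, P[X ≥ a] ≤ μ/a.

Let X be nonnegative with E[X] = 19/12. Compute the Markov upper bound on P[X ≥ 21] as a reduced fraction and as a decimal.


μ = E[X] = 19/12, a = 21.
Markov: P[X ≥ 21] ≤ μ/a = (19/12)/21 = 19/252.
Numerically: ≈ 0.075.
(Since a = 21 > μ = 1.583, the bound 19/252 is < 1 and informative.)

P[X ≥ 21] ≤ 19/252 ≈ 0.075.


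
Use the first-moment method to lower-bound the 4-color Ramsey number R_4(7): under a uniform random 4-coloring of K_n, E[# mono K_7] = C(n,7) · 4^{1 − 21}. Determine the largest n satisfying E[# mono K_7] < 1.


We need C(n, 7) · 4^{1 − 21} < 1, i.e. C(n, 7) < 4^{21 − 1} = 1099511627776.
Check values of n near the boundary:
  n = 174: C(174, 7) = 847879782984; 847879782984 < 1099511627776? YES
  n = 175: C(175, 7) = 883208107275; 883208107275 < 1099511627776? YES
  n = 176: C(176, 7) = 919790691600; 919790691600 < 1099511627776? YES
  n = 177: C(177, 7) = 957664425960; 957664425960 < 1099511627776? YES
  n = 178: C(178, 7) = 996867063280; 996867063280 < 1099511627776? YES
  n = 179: C(179, 7) = 1037437234460; 1037437234460 < 1099511627776? YES
  n = 180: C(180, 7) = 1079414463600; 1079414463600 < 1099511627776? YES
  n = 181: C(181, 7) = 1122839183400; 1122839183400 < 1099511627776? NO
  n = 182: C(182, 7) = 1167752750736; 1167752750736 < 1099511627776? NO
  n = 183: C(183, 7) = 1214197462413; 1214197462413 < 1099511627776? NO
The largest n with C(n, 7) < 1099511627776 is n = 180 (where E[X] = 67463403975/68719476736 ≈ 0.98172). Hence R_4(7) > 180, i.e. R_4(7) ≥ 181.

Largest n = 180; hence R_4(7) > 180.


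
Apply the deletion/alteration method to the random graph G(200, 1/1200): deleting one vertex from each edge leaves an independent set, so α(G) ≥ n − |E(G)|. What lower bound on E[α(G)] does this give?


E[|E(G)|] = C(200, 2)·p = 19900 · (1/1200) = 199/12.
E[α(G)] ≥ n − E[|E(G)|] = 200 − 199/12 = 2201/12.
Numerically: ≈ 183.41667.
(This is only a lower bound; the true E[α(G)] may be larger.)

E[α(G)] ≥ 2201/12 ≈ 183.41667.


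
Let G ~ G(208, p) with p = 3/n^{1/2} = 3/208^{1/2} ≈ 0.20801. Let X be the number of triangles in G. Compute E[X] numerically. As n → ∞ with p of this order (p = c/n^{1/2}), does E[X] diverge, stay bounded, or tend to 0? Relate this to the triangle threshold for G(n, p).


Number of potential triangles: C(208, 3) = 1478256.
Each occurs with probability p³ ≈ (0.20801)³ ≈ 9.0005440e-03.
By linearity: E[X] = C(208, 3)·p³ ≈ 1478256 · 9.0005440e-03 ≈ 13305.10824.
Since α = 1/2 < 1, p = c/n^{1/2} ≫ 1/n is above the triangle threshold p ~ 1/n. Asymptotically E[X] ~ (c³/6)·n^{3(1−α)} = (3³/6)·n^{1.5} → ∞; triangles are abundant w.h.p.

E[X] ≈ 13305.10824; in regime p = Θ(1/n^{1/2}) E[X] diverges (above the triangle threshold p ~ 1/n).


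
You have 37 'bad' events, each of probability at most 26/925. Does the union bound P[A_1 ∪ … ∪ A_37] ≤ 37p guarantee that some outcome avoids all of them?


Union bound: P[∪_{i=1}^{37} A_i] ≤ Σ_i P[A_i] ≤ 37·p = 37·(26/925) = 26/25.
Numerically: 26/25 ≈ 1.040.
Is 26/25 < 1? NO.
Since the bound 26/25 is ≥ 1, the union bound is uninformative here; it does NOT by itself certify existence.

37·p = 26/25 ≈ 1.040; existence NOT certified by the union bound.


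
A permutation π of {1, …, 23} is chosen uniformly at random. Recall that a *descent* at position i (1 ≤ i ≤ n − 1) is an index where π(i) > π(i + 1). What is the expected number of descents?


Write X = Σ X_I over i = 1, …, 22, with X_I the indicator of one descent.
There are 22 indicators.
For each fixed i, the pair (π(i), π(i+1)) is a uniformly random ordered pair of distinct values from {1, …, 23}; by symmetry P[π(i) > π(i+1)] = 1/2.
By linearity: E[X] = 22 · (1/2) = (23 − 1) · (1/2) = 11 ≈ 11.000.

E[X] = 11 = 11.000.


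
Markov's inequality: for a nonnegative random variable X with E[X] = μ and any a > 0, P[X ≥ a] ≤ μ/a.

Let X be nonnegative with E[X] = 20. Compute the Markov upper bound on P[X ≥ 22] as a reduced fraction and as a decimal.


μ = E[X] = 20, a = 22.
Markov: P[X ≥ 22] ≤ μ/a = (20)/22 = 10/11.
Numerically: ≈ 0.9091.
(Since a = 22 > μ = 20.0000, the bound 10/11 is < 1 and informative.)

P[X ≥ 22] ≤ 10/11 ≈ 0.9091.


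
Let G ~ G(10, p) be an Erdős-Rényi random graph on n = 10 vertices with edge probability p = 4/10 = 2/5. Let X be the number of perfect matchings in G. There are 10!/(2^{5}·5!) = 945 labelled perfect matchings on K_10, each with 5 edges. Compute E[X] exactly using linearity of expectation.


K_10 has 10!/(2^{5}·5!) = 945 labelled perfect matchings.
For each such perfect matching H, let X_H = 1 if all 5 edges of H are present in G. Then P[X_H = 1] = p^{5} = (2/5)^{5} = 32/3125.
By linearity of expectation: E[X] = Σ_H E[X_H] = 945 · p^{5} = 945 · 32/3125 = 6048/625.
Numerically: E[X] ≈ 9.6768.

E[X] = 945 · (2/5)^{5} = 6048/625 ≈ 9.6768.


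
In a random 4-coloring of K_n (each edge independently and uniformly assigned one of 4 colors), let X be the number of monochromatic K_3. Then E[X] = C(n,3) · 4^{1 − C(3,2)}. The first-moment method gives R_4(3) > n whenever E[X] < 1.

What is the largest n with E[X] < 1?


We need C(n, 3) · 4^{1 − 3} < 1, i.e. C(n, 3) < 4^{3 − 1} = 16.
Check values of n near the boundary:
  n = 3: C(3, 3) = 1; 1 < 16? YES
  n = 4: C(4, 3) = 4; 4 < 16? YES
  n = 5: C(5, 3) = 10; 10 < 16? YES
  n = 6: C(6, 3) = 20; 20 < 16? NO
  n = 7: C(7, 3) = 35; 35 < 16? NO
The largest n with C(n, 3) < 16 is n = 5 (where E[X] = 5/8 ≈ 0.62500). Hence R_4(3) > 5, i.e. R_4(3) ≥ 6.

Largest n = 5; hence R_4(3) > 5.


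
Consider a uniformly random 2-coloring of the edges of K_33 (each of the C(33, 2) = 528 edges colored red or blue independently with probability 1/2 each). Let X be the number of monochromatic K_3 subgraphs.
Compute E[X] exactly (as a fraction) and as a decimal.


Let X = Σ_S X_S over the C(33, 3) = 5456 subsets S of size 3, where X_S = 1 if the K_3 on S is monochromatic.
For a fixed S, the K_3 on S has C(3, 2) = 3 edges. P[all 3 edges red] = (1/2)^3, and likewise for blue, so P[monochromatic] = 2·(1/2)^3 = 2^{1 − 3} = 1/4.
Summing: E[X] = C(33, 3) · 2^{1 − 3} = 5456 · 1/4 = 1364.
Numerically: E[X] ≈ 1364.000.

E[X] = C(33,3)·2^(1−C(3,2)) = 1364 ≈ 1364.000.


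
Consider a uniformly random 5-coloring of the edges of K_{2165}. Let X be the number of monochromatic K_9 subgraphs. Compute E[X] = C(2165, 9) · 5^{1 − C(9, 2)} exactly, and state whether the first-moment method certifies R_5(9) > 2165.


E[X] = C(2165, 9) · 5^{1 − 36} = 2832220612024886803272630 · 5^{−35} = 2832220612024886803272630/2910383045673370361328125.
As a reduced fraction: E[X] = 566444122404977360654526/582076609134674072265625 ≈ 0.973144.
Is E[X] < 1? YES.
Since E[X] < 1, there exists a 5-coloring of K_{2165} with no monochromatic K_9; hence R_5(9) > 2165.

E[X] = 566444122404977360654526/582076609134674072265625 ≈ 0.973144; E[X] < 1, so R_5(9) > 2165.


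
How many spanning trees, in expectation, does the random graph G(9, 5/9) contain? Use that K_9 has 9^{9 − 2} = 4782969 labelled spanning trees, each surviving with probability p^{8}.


K_9 has 9^{9 − 2} = 4782969 labelled spanning trees.
For each such spanning tree H, let X_H = 1 if all 8 edges of H are present in G. Then P[X_H = 1] = p^{8} = (5/9)^{8} = 390625/43046721.
By linearity of expectation: E[X] = Σ_H E[X_H] = 4782969 · p^{8} = 4782969 · 390625/43046721 = 390625/9.
Numerically: E[X] ≈ 43402.8.

E[X] = 4782969 · (5/9)^{8} = 390625/9 ≈ 43402.8.


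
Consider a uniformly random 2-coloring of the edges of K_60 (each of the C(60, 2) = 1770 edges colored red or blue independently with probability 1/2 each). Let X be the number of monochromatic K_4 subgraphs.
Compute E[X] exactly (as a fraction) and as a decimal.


Let X = Σ_S X_S over the C(60, 4) = 487635 subsets S of size 4, where X_S = 1 if the K_4 on S is monochromatic.
For a fixed S, the K_4 on S has C(4, 2) = 6 edges. P[all 6 edges red] = (1/2)^6, and likewise for blue, so P[monochromatic] = 2·(1/2)^6 = 2^{1 − 6} = 1/32.
Summing: E[X] = C(60, 4) · 2^{1 − 6} = 487635 · 1/32 = 487635/32.
Numerically: E[X] ≈ 15238.5938.

E[X] = C(60,4)·2^(1−C(4,2)) = 487635/32 ≈ 15238.5938.


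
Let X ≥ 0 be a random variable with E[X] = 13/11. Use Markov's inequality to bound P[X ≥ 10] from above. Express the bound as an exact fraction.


μ = E[X] = 13/11, a = 10.
Markov: P[X ≥ 10] ≤ μ/a = (13/11)/10 = 13/110.
Numerically: ≈ 0.1182.
(Since a = 10 > μ = 1.1818, the bound 13/110 is < 1 and informative.)

P[X ≥ 10] ≤ 13/110 ≈ 0.1182.


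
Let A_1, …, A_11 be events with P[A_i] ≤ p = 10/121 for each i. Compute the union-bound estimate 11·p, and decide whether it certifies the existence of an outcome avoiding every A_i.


Union bound: P[∪_{i=1}^{11} A_i] ≤ Σ_i P[A_i] ≤ 11·p = 11·(10/121) = 10/11.
Numerically: 10/11 ≈ 0.909.
Is 10/11 < 1? YES.
Since P[∪ A_i] ≤ 10/11 < 1, the complement has P[∩ A_i^c] ≥ 1 − 10/11 = 1/11 > 0, so some outcome avoids every A_i.

11·p = 10/11 ≈ 0.909; existence CERTIFIED by the union bound.


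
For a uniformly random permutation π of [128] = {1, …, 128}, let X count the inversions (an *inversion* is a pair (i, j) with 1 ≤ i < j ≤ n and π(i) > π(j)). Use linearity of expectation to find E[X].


Write X = Σ X_I over the C(128, 2) = 8128 pairs i < j, with X_I the indicator of one inversion.
There are 8128 indicators.
For each fixed pair i < j, the values π(i) and π(j) are two distinct elements of {1, …, 128} in uniformly random order; by symmetry P[π(i) > π(j)] = 1/2.
By linearity: E[X] = 8128 · (1/2) = C(128, 2) · (1/2) = 8128/2 = 4064 ≈ 4064.000000.

E[X] = 4064 = 4064.000000.


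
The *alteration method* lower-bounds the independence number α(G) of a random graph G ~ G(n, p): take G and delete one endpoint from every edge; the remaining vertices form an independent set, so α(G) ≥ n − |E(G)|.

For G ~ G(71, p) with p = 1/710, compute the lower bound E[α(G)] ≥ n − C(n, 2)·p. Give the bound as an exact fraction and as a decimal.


E[|E(G)|] = C(71, 2)·p = 2485 · (1/710) = 7/2.
E[α(G)] ≥ n − E[|E(G)|] = 71 − 7/2 = 135/2.
Numerically: ≈ 67.500000.
(This is only a lower bound; the true E[α(G)] may be larger.)

E[α(G)] ≥ 135/2 ≈ 67.500000.


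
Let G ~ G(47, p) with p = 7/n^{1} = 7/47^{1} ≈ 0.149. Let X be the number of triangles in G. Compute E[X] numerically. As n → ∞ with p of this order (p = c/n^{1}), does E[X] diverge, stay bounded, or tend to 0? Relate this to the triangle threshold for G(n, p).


Number of potential triangles: C(47, 3) = 16215.
Each occurs with probability p³ ≈ (0.149)³ ≈ 3.30370e-03.
By linearity: E[X] = C(47, 3)·p³ ≈ 16215 · 3.30370e-03 ≈ 53.569.
Here α = 1, so p = 7/n is exactly at the triangle threshold p ~ 1/n. Asymptotically E[X] → c³/6 = 7³/6 = 343/6 ≈ 57.167, a bounded constant. In this regime the triangle count is asymptotically Poisson(c³/6).

E[X] ≈ 53.569; in regime p = Θ(1/n^{1}) E[X] stays bounded (at the triangle threshold p ~ 1/n).


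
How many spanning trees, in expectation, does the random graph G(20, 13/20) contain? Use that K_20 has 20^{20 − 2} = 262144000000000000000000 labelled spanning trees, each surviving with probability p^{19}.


K_20 has 20^{20 − 2} = 262144000000000000000000 labelled spanning trees.
For each such spanning tree H, let X_H = 1 if all 19 edges of H are present in G. Then P[X_H = 1] = p^{19} = (13/20)^{19} = 1461920290375446110677/5242880000000000000000000.
Summing the indicators: E[X] = Σ_H E[X_H] = 262144000000000000000000 · p^{19} = 262144000000000000000000 · 1461920290375446110677/5242880000000000000000000 = 1461920290375446110677/20.
Numerically: E[X] ≈ 7.31e+19.

E[X] = 262144000000000000000000 · (13/20)^{19} = 1461920290375446110677/20 ≈ 7.31e+19.


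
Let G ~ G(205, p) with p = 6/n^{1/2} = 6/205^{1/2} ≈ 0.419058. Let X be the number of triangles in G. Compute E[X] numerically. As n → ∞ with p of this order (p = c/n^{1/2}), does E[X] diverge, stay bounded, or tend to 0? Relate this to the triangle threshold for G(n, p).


Number of potential triangles: C(205, 3) = 1414910.
Each occurs with probability p³ ≈ (0.419058)³ ≈ 7.35907043e-02.
By linearity: E[X] = C(205, 3)·p³ ≈ 1414910 · 7.35907043e-02 ≈ 104124.223470.
Since α = 1/2 < 1, p = c/n^{1/2} ≫ 1/n is above the triangle threshold p ~ 1/n. Asymptotically E[X] ~ (c³/6)·n^{3(1−α)} = (6³/6)·n^{1.5} → ∞; triangles are abundant w.h.p.

E[X] ≈ 104124.223470; in regime p = Θ(1/n^{1/2}) E[X] diverges (above the triangle threshold p ~ 1/n).


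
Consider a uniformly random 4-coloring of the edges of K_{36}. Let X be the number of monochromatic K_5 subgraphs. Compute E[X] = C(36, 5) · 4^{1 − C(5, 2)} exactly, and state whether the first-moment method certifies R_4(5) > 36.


E[X] = C(36, 5) · 4^{1 − 10} = 376992 · 4^{−9} = 376992/262144.
As a reduced fraction: E[X] = 11781/8192 ≈ 1.4381.
Is E[X] < 1? NO.
Since E[X] ≥ 1, the first-moment bound is inconclusive at n = 36; it does NOT by itself certify R_4(5) > 36.

E[X] = 11781/8192 ≈ 1.4381; E[X] ≥ 1; first-moment method inconclusive here.


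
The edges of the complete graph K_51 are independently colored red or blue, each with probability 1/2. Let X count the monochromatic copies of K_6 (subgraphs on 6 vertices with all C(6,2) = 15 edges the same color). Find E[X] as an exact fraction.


Let X = Σ_S X_S over the C(51, 6) = 18009460 subsets S of size 6, where X_S = 1 if the K_6 on S is monochromatic.
For a fixed S, the K_6 on S has C(6, 2) = 15 edges. P[all 15 edges red] = (1/2)^15, and likewise for blue, so P[monochromatic] = 2·(1/2)^15 = 2^{1 − 15} = 1/16384.
By linearity: E[X] = C(51, 6) · 2^{1 − 15} = 18009460 · 1/16384 = 4502365/4096.
Numerically: E[X] ≈ 1099.21021.

E[X] = C(51,6)·2^(1−C(6,2)) = 4502365/4096 ≈ 1099.21021.


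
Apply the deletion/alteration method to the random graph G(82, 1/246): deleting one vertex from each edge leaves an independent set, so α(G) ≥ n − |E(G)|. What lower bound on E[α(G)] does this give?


E[|E(G)|] = C(82, 2)·p = 3321 · (1/246) = 27/2.
E[α(G)] ≥ n − E[|E(G)|] = 82 − 27/2 = 137/2.
Numerically: ≈ 68.5000.
(This is only a lower bound; the true E[α(G)] may be larger.)

E[α(G)] ≥ 137/2 ≈ 68.5000.


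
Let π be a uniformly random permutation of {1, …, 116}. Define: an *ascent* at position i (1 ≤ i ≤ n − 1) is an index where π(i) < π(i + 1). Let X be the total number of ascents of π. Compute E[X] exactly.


Write X = Σ X_I over i = 1, …, 115, with X_I the indicator of one ascent.
There are 115 indicators.
For each fixed i, the pair (π(i), π(i+1)) is a uniformly random ordered pair of distinct values from {1, …, 116}; by symmetry P[π(i) < π(i+1)] = 1/2.
By linearity: E[X] = 115 · (1/2) = (116 − 1) · (1/2) = 115/2 ≈ 57.500000.

E[X] = 115/2 = 57.500000.


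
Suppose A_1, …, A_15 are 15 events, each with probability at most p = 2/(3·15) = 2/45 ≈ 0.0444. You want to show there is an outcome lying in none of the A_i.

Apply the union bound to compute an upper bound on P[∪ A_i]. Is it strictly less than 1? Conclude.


Union bound: P[∪_{i=1}^{15} A_i] ≤ Σ_i P[A_i] ≤ 15·p = 15·(2/45) = 2/3.
Numerically: 2/3 ≈ 0.6667.
Is 2/3 < 1? YES.
Since P[∪ A_i] ≤ 2/3 < 1, the complement has P[∩ A_i^c] ≥ 1 − 2/3 = 1/3 > 0, so some outcome avoids every A_i.

15·p = 2/3 ≈ 0.6667; existence CERTIFIED by the union bound.


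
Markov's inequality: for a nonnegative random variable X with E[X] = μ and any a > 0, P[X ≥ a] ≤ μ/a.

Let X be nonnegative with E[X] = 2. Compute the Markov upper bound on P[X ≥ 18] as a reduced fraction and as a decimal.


μ = E[X] = 2, a = 18.
Markov: P[X ≥ 18] ≤ μ/a = (2)/18 = 1/9.
Numerically: ≈ 0.11111.
(Since a = 18 > μ = 2.00000, the bound 1/9 is < 1 and informative.)

P[X ≥ 18] ≤ 1/9 ≈ 0.11111.


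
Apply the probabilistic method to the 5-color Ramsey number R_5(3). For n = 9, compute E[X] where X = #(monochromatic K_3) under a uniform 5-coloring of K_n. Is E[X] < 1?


E[X] = C(9, 3) · 5^{1 − 3} = 84 · 5^{−2} = 84/25.
As a reduced fraction: E[X] = 84/25 ≈ 3.3600000.
Is E[X] < 1? NO.
Since E[X] ≥ 1, the first-moment bound is inconclusive at n = 9; it does NOT by itself certify R_5(3) > 9.

E[X] = 84/25 ≈ 3.3600000; E[X] ≥ 1; first-moment method inconclusive here.


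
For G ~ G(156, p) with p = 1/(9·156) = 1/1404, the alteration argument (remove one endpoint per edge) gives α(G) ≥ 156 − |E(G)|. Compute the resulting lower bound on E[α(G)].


E[|E(G)|] = C(156, 2)·p = 12090 · (1/1404) = 155/18.
E[α(G)] ≥ n − E[|E(G)|] = 156 − 155/18 = 2653/18.
Numerically: ≈ 147.38889.
(This is only a lower bound; the true E[α(G)] may be larger.)

E[α(G)] ≥ 2653/18 ≈ 147.38889.


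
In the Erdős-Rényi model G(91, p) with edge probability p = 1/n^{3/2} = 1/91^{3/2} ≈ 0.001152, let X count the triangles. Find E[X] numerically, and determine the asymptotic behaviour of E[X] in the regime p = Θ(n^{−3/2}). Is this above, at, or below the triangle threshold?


Number of potential triangles: C(91, 3) = 121485.
Each occurs with probability p³ ≈ (0.001152)³ ≈ 1.5286700e-09.
By linearity: E[X] = C(91, 3)·p³ ≈ 121485 · 1.5286700e-09 ≈ 0.00019.
Since α = 3/2 > 1, p = c/n^{3/2} = o(1/n) is below the triangle threshold p ~ 1/n. Asymptotically E[X] ~ (c³/6)·n^{3(1−α)} = (1³/6)·n^{-1.5} → 0, so by Markov's inequality G has no triangles w.h.p.

E[X] ≈ 0.00019; in regime p = Θ(1/n^{3/2}) E[X] tends to 0 (below the triangle threshold p ~ 1/n).


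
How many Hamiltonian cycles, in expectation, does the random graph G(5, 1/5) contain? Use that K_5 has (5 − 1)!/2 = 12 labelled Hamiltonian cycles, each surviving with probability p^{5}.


K_5 has (5 − 1)!/2 = 12 labelled Hamiltonian cycles.
For each such Hamiltonian cycle H, let X_H = 1 if all 5 edges of H are present in G. Then P[X_H = 1] = p^{5} = (1/5)^{5} = 1/3125.
By linearity: E[X] = Σ_H E[X_H] = 12 · p^{5} = 12 · 1/3125 = 12/3125.
Numerically: E[X] ≈ 0.00384.

E[X] = 12 · (1/5)^{5} = 12/3125 ≈ 0.00384.


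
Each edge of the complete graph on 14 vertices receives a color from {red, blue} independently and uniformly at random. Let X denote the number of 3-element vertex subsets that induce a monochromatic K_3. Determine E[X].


Let X = Σ_S X_S over the C(14, 3) = 364 subsets S of size 3, where X_S = 1 if the K_3 on S is monochromatic.
For a fixed S, the K_3 on S has C(3, 2) = 3 edges. P[all 3 edges red] = (1/2)^3, and likewise for blue, so P[monochromatic] = 2·(1/2)^3 = 2^{1 − 3} = 1/4.
Summing: E[X] = C(14, 3) · 2^{1 − 3} = 364 · 1/4 = 91.
Numerically: E[X] ≈ 91.000000.

E[X] = C(14,3)·2^(1−C(3,2)) = 91 ≈ 91.000000.


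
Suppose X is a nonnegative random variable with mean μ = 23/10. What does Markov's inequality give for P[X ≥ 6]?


μ = E[X] = 23/10, a = 6.
Markov: P[X ≥ 6] ≤ μ/a = (23/10)/6 = 23/60.
Numerically: ≈ 0.383333.
(Since a = 6 > μ = 2.300000, the bound 23/60 is < 1 and informative.)

P[X ≥ 6] ≤ 23/60 ≈ 0.383333.


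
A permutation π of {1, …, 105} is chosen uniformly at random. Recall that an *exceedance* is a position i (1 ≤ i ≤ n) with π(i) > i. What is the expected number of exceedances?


Write X = Σ_{i=1}^{105} X_i, where X_i = 1_{π(i) > i}.
For each fixed i, π(i) is uniform over {1, …, 105} (marginal of a uniform permutation), so P[π(i) > i] = (n − i)/n. Summing: Σ_{i=1}^{105} (n − i)/n = (0 + 1 + … + 104)/105 = 105(105 − 1)/(2·105) = (105 − 1)/2.
Hence E[X] = Σ_{i=1}^{105} (105 − i)/105 = 52 ≈ 52.00000.

E[X] = 52 = 52.00000.


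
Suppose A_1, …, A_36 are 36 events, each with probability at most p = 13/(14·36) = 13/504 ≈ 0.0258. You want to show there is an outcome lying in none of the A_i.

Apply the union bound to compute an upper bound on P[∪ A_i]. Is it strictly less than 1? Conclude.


Union bound: P[∪_{i=1}^{36} A_i] ≤ Σ_i P[A_i] ≤ 36·p = 36·(13/504) = 13/14.
Numerically: 13/14 ≈ 0.9286.
Is 13/14 < 1? YES.
Since P[∪ A_i] ≤ 13/14 < 1, the complement has P[∩ A_i^c] ≥ 1 − 13/14 = 1/14 > 0, so some outcome avoids every A_i.

36·p = 13/14 ≈ 0.9286; existence CERTIFIED by the union bound.


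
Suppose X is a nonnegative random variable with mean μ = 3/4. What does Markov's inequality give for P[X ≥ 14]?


μ = E[X] = 3/4, a = 14.
Markov: P[X ≥ 14] ≤ μ/a = (3/4)/14 = 3/56.
Numerically: ≈ 0.054.
(Since a = 14 > μ = 0.750, the bound 3/56 is < 1 and informative.)

P[X ≥ 14] ≤ 3/56 ≈ 0.054.


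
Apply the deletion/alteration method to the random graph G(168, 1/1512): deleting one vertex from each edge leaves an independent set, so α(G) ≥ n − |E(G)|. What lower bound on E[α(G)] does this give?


E[|E(G)|] = C(168, 2)·p = 14028 · (1/1512) = 167/18.
E[α(G)] ≥ n − E[|E(G)|] = 168 − 167/18 = 2857/18.
Numerically: ≈ 158.722222.
(This is only a lower bound; the true E[α(G)] may be larger.)

E[α(G)] ≥ 2857/18 ≈ 158.722222.


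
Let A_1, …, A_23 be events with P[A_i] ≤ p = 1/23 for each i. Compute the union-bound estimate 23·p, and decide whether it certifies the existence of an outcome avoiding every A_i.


Union bound: P[∪_{i=1}^{23} A_i] ≤ Σ_i P[A_i] ≤ 23·p = 23·(1/23) = 1.
Numerically: 1 ≈ 1.0000.
Is 1 < 1? NO.
Since the bound 1 is ≥ 1, the union bound is uninformative here; it does NOT by itself certify existence.

23·p = 1 ≈ 1.0000; existence NOT certified by the union bound.


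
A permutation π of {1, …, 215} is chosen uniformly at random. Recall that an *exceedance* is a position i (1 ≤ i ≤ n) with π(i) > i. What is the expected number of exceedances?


Write X = Σ_{i=1}^{215} X_i, where X_i = 1_{π(i) > i}.
For each fixed i, π(i) is uniform over {1, …, 215} (marginal of a uniform permutation), so P[π(i) > i] = (n − i)/n. Summing: Σ_{i=1}^{215} (n − i)/n = (0 + 1 + … + 214)/215 = 215(215 − 1)/(2·215) = (215 − 1)/2.
Hence E[X] = Σ_{i=1}^{215} (215 − i)/215 = 107 ≈ 107.00000.

E[X] = 107 = 107.00000.


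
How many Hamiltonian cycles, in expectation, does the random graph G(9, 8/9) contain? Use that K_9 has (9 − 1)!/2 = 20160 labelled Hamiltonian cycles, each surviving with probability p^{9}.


K_9 has (9 − 1)!/2 = 20160 labelled Hamiltonian cycles.
For each such Hamiltonian cycle H, let X_H = 1 if all 9 edges of H are present in G. Then P[X_H = 1] = p^{9} = (8/9)^{9} = 134217728/387420489.
By linearity of expectation: E[X] = Σ_H E[X_H] = 20160 · p^{9} = 20160 · 134217728/387420489 = 300647710720/43046721.
Numerically: E[X] ≈ 6984.22.

E[X] = 20160 · (8/9)^{9} = 300647710720/43046721 ≈ 6984.22.


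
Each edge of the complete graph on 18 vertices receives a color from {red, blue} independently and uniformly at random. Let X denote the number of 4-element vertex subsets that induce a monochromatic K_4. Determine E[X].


Let X = Σ_S X_S over the C(18, 4) = 3060 subsets S of size 4, where X_S = 1 if the K_4 on S is monochromatic.
For a fixed S, the K_4 on S has C(4, 2) = 6 edges. P[all 6 edges red] = (1/2)^6, and likewise for blue, so P[monochromatic] = 2·(1/2)^6 = 2^{1 − 6} = 1/32.
Summing: E[X] = C(18, 4) · 2^{1 − 6} = 3060 · 1/32 = 765/8.
Numerically: E[X] ≈ 95.625000.

E[X] = C(18,4)·2^(1−C(4,2)) = 765/8 ≈ 95.625000.


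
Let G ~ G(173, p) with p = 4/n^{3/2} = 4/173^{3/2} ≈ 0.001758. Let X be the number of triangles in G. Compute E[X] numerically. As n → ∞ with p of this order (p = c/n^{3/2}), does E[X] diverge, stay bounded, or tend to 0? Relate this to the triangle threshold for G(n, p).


Number of potential triangles: C(173, 3) = 848046.
Each occurs with probability p³ ≈ (0.001758)³ ≈ 5.432159e-09.
By linearity: E[X] = C(173, 3)·p³ ≈ 848046 · 5.432159e-09 ≈ 0.0046.
Since α = 3/2 > 1, p = c/n^{3/2} = o(1/n) is below the triangle threshold p ~ 1/n. Asymptotically E[X] ~ (c³/6)·n^{3(1−α)} = (4³/6)·n^{-1.5} → 0, so by Markov's inequality G has no triangles w.h.p.

E[X] ≈ 0.0046; in regime p = Θ(1/n^{3/2}) E[X] tends to 0 (below the triangle threshold p ~ 1/n).


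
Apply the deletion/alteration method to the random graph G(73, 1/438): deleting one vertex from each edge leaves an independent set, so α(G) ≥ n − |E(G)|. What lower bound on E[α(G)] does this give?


E[|E(G)|] = C(73, 2)·p = 2628 · (1/438) = 6.
E[α(G)] ≥ n − E[|E(G)|] = 73 − 6 = 67.
Numerically: ≈ 67.000000.
(This is only a lower bound; the true E[α(G)] may be larger.)

E[α(G)] ≥ 67 ≈ 67.000000.


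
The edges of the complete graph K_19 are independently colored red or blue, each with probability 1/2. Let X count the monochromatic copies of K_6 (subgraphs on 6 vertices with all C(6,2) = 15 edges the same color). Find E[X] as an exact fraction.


Let X = Σ_S X_S over the C(19, 6) = 27132 subsets S of size 6, where X_S = 1 if the K_6 on S is monochromatic.
For a fixed S, the K_6 on S has C(6, 2) = 15 edges. P[all 15 edges red] = (1/2)^15, and likewise for blue, so P[monochromatic] = 2·(1/2)^15 = 2^{1 − 15} = 1/16384.
Summing: E[X] = C(19, 6) · 2^{1 − 15} = 27132 · 1/16384 = 6783/4096.
Numerically: E[X] ≈ 1.656.

E[X] = C(19,6)·2^(1−C(6,2)) = 6783/4096 ≈ 1.656.


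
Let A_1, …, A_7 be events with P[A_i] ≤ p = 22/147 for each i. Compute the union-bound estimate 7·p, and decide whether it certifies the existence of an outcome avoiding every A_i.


Union bound: P[∪_{i=1}^{7} A_i] ≤ Σ_i P[A_i] ≤ 7·p = 7·(22/147) = 22/21.
Numerically: 22/21 ≈ 1.04762.
Is 22/21 < 1? NO.
Since the bound 22/21 is ≥ 1, the union bound is uninformative here; it does NOT by itself certify existence.

7·p = 22/21 ≈ 1.04762; existence NOT certified by the union bound.


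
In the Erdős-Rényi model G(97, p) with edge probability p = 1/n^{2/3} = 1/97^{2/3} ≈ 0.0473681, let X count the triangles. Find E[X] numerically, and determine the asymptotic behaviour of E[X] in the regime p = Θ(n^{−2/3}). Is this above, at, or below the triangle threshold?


Number of potential triangles: C(97, 3) = 147440.
Each occurs with probability p³ ≈ (0.0473681)³ ≈ 1.06281220e-04.
By linearity: E[X] = C(97, 3)·p³ ≈ 147440 · 1.06281220e-04 ≈ 15.670103.
Since α = 2/3 < 1, p = c/n^{2/3} ≫ 1/n is above the triangle threshold p ~ 1/n. Asymptotically E[X] ~ (c³/6)·n^{3(1−α)} = (1³/6)·n^{1} → ∞; triangles are abundant w.h.p.

E[X] ≈ 15.670103; in regime p = Θ(1/n^{2/3}) E[X] diverges (above the triangle threshold p ~ 1/n).


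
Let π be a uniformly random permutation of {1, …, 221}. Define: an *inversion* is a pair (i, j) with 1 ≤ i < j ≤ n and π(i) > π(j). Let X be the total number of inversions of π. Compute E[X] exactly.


Write X = Σ X_I over the C(221, 2) = 24310 pairs i < j, with X_I the indicator of one inversion.
There are 24310 indicators.
For each fixed pair i < j, the values π(i) and π(j) are two distinct elements of {1, …, 221} in uniformly random order; by symmetry P[π(i) > π(j)] = 1/2.
By linearity: E[X] = 24310 · (1/2) = C(221, 2) · (1/2) = 24310/2 = 12155 ≈ 12155.0000.

E[X] = 12155 = 12155.0000.


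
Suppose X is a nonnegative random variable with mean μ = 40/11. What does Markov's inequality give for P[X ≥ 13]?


μ = E[X] = 40/11, a = 13.
Markov: P[X ≥ 13] ≤ μ/a = (40/11)/13 = 40/143.
Numerically: ≈ 0.279720.
(Since a = 13 > μ = 3.636364, the bound 40/143 is < 1 and informative.)

P[X ≥ 13] ≤ 40/143 ≈ 0.279720.


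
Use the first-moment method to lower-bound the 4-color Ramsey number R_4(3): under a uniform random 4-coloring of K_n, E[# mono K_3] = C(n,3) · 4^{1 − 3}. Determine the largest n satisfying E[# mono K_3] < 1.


We need C(n, 3) · 4^{1 − 3} < 1, i.e. C(n, 3) < 4^{3 − 1} = 16.
Check values of n near the boundary:
  n = 4: C(4, 3) = 4; 4 < 16? YES
  n = 5: C(5, 3) = 10; 10 < 16? YES
  n = 6: C(6, 3) = 20; 20 < 16? NO
  n = 7: C(7, 3) = 35; 35 < 16? NO
The largest n with C(n, 3) < 16 is n = 5 (where E[X] = 5/8 ≈ 0.625000). Hence R_4(3) > 5, i.e. R_4(3) ≥ 6.

Largest n = 5; hence R_4(3) > 5.


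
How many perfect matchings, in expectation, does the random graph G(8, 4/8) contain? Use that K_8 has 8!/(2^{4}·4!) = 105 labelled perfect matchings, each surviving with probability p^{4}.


K_8 has 8!/(2^{4}·4!) = 105 labelled perfect matchings.
For each such perfect matching H, let X_H = 1 if all 4 edges of H are present in G. Then P[X_H = 1] = p^{4} = (1/2)^{4} = 1/16.
By linearity: E[X] = Σ_H E[X_H] = 105 · p^{4} = 105 · 1/16 = 105/16.
Numerically: E[X] ≈ 6.5625.

E[X] = 105 · (1/2)^{4} = 105/16 ≈ 6.5625.


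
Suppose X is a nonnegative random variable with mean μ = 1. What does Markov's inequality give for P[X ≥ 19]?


μ = E[X] = 1, a = 19.
Markov: P[X ≥ 19] ≤ μ/a = (1)/19 = 1/19.
Numerically: ≈ 0.0526.
(Since a = 19 > μ = 1.0000, the bound 1/19 is < 1 and informative.)

P[X ≥ 19] ≤ 1/19 ≈ 0.0526.


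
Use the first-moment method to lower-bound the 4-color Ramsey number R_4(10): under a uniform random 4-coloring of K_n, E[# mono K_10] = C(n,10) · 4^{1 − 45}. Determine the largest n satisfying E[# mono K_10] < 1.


We need C(n, 10) · 4^{1 − 45} < 1, i.e. C(n, 10) < 4^{45 − 1} = 309485009821345068724781056.
Check values of n near the boundary:
  n = 2018: C(2018, 10) = 301820606687612220663963508; 301820606687612220663963508 < 309485009821345068724781056? YES
  n = 2019: C(2019, 10) = 303322949179835278009229628; 303322949179835278009229628 < 309485009821345068724781056? YES
  n = 2020: C(2020, 10) = 304832018578739931133653656; 304832018578739931133653656 < 309485009821345068724781056? YES
  n = 2021: C(2021, 10) = 306347841644770462864800616; 306347841644770462864800616 < 309485009821345068724781056? YES
  n = 2022: C(2022, 10) = 307870445231474093395937796; 307870445231474093395937796 < 309485009821345068724781056? YES
  n = 2023: C(2023, 10) = 309399856285778485315440716; 309399856285778485315440716 < 309485009821345068724781056? YES
  n = 2024: C(2024, 10) = 310936101848269937576192656; 310936101848269937576192656 < 309485009821345068724781056? NO
  n = 2025: C(2025, 10) = 312479209053472269772600560; 312479209053472269772600560 < 309485009821345068724781056? NO
The largest n with C(n, 10) < 309485009821345068724781056 is n = 2023 (where E[X] = 77349964071444621328860179/77371252455336267181195264 ≈ 0.999725). Hence R_4(10) > 2023, i.e. R_4(10) ≥ 2024.

Largest n = 2023; hence R_4(10) > 2023.


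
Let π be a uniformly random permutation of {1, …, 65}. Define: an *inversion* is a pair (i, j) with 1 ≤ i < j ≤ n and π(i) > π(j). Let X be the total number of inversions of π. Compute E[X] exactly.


Write X = Σ X_I over the C(65, 2) = 2080 pairs i < j, with X_I the indicator of one inversion.
There are 2080 indicators.
For each fixed pair i < j, the values π(i) and π(j) are two distinct elements of {1, …, 65} in uniformly random order; by symmetry P[π(i) > π(j)] = 1/2.
By linearity: E[X] = 2080 · (1/2) = C(65, 2) · (1/2) = 2080/2 = 1040 ≈ 1040.000000.

E[X] = 1040 = 1040.000000.


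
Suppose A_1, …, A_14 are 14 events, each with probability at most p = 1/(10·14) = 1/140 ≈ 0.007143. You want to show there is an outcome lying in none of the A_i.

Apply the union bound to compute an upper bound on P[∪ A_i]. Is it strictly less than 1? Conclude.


Union bound: P[∪_{i=1}^{14} A_i] ≤ Σ_i P[A_i] ≤ 14·p = 14·(1/140) = 1/10.
Numerically: 1/10 ≈ 0.100000.
Is 1/10 < 1? YES.
Since P[∪ A_i] ≤ 1/10 < 1, the complement has P[∩ A_i^c] ≥ 1 − 1/10 = 9/10 > 0, so some outcome avoids every A_i.

14·p = 1/10 ≈ 0.100000; existence CERTIFIED by the union bound.


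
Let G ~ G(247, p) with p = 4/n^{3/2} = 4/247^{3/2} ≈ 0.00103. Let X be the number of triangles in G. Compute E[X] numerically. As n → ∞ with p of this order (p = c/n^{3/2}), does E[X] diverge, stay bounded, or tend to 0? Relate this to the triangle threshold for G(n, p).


Number of potential triangles: C(247, 3) = 2481115.
Each occurs with probability p³ ≈ (0.00103)³ ≈ 1.094066e-09.
By linearity: E[X] = C(247, 3)·p³ ≈ 2481115 · 1.094066e-09 ≈ 0.0027.
Since α = 3/2 > 1, p = c/n^{3/2} = o(1/n) is below the triangle threshold p ~ 1/n. Asymptotically E[X] ~ (c³/6)·n^{3(1−α)} = (4³/6)·n^{-1.5} → 0, so by Markov's inequality G has no triangles w.h.p.

E[X] ≈ 0.0027; in regime p = Θ(1/n^{3/2}) E[X] tends to 0 (below the triangle threshold p ~ 1/n).


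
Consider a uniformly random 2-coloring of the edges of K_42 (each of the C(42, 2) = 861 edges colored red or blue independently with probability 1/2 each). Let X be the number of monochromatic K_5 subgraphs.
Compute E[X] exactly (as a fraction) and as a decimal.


Let X = Σ_S X_S over the C(42, 5) = 850668 subsets S of size 5, where X_S = 1 if the K_5 on S is monochromatic.
For a fixed S, the K_5 on S has C(5, 2) = 10 edges. P[all 10 edges red] = (1/2)^10, and likewise for blue, so P[monochromatic] = 2·(1/2)^10 = 2^{1 − 10} = 1/512.
By linearity of expectation: E[X] = C(42, 5) · 2^{1 − 10} = 850668 · 1/512 = 212667/128.
Numerically: E[X] ≈ 1661.461.

E[X] = C(42,5)·2^(1−C(5,2)) = 212667/128 ≈ 1661.461.


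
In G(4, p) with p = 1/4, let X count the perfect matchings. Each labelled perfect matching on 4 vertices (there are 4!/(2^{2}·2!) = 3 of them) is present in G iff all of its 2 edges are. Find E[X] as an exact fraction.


K_4 has 4!/(2^{2}·2!) = 3 labelled perfect matchings.
For each such perfect matching H, let X_H = 1 if all 2 edges of H are present in G. Then P[X_H = 1] = p^{2} = (1/4)^{2} = 1/16.
By linearity of expectation: E[X] = Σ_H E[X_H] = 3 · p^{2} = 3 · 1/16 = 3/16.
Numerically: E[X] ≈ 0.1875.

E[X] = 3 · (1/4)^{2} = 3/16 ≈ 0.1875.


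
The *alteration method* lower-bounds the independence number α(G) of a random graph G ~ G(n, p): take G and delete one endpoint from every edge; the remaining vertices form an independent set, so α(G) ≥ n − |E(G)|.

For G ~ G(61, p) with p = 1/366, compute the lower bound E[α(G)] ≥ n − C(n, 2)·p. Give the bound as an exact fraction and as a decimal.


E[|E(G)|] = C(61, 2)·p = 1830 · (1/366) = 5.
E[α(G)] ≥ n − E[|E(G)|] = 61 − 5 = 56.
Numerically: ≈ 56.000.
(This is only a lower bound; the true E[α(G)] may be larger.)

E[α(G)] ≥ 56 ≈ 56.000.


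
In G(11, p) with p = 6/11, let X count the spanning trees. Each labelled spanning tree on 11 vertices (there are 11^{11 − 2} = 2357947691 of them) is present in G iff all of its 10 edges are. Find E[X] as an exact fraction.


K_11 has 11^{11 − 2} = 2357947691 labelled spanning trees.
For each such spanning tree H, let X_H = 1 if all 10 edges of H are present in G. Then P[X_H = 1] = p^{10} = (6/11)^{10} = 60466176/25937424601.
By linearity of expectation: E[X] = Σ_H E[X_H] = 2357947691 · p^{10} = 2357947691 · 60466176/25937424601 = 60466176/11.
Numerically: E[X] ≈ 5.497e+06.

E[X] = 2357947691 · (6/11)^{10} = 60466176/11 ≈ 5.497e+06.
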